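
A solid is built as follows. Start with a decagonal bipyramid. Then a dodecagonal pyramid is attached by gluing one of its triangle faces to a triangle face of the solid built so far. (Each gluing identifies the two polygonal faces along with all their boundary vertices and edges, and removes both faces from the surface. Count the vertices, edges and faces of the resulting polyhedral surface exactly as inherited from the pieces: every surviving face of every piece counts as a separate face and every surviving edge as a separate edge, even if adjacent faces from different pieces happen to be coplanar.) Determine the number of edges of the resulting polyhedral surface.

A decagonal bipyramid: V=12, E=30, F=20.
Attach a dodecagonal pyramid (V=13, E=24, F=13) along a 3-gon: merge 3 vertices and 3 edges, delete both glued faces → V=22, E=51, F=31.
Check: V − E + F = 22 − 51 + 31 = 2.

51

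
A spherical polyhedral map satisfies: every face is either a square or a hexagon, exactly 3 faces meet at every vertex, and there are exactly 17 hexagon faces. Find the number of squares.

Let x be the number of squares; then F = 17 + x.
Edge–face incidences: 2E = 6·17 + 4·x = 102 + 4x.
Every vertex has degree 3, so 3V = 2E.
Euler: V − E + F = 2 ⇒ (2E)/3 − E + (17 + x) = 2.
Multiply by 6: 2·(2E) − 3·(2E) + 6·(17 + x) = 12, i.e. 102 + 6x − (102 + 4x) = 12.
Collecting terms: 2x = 12, so x = 6.
Then 2E = 102 + 4·6 = 126, so E = 63, V = 2E/3 = 42, F = 17 + 6 = 23.

6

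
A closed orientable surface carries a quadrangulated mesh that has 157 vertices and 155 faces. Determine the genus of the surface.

Every face is a square, so 2E = 4·155 = 620, giving E = 310.
χ = V − E + F = 157 − 310 + 155 = 2.
For a closed orientable surface χ = 2 − 2g, so g = (2 − (2))/2 = 0.

0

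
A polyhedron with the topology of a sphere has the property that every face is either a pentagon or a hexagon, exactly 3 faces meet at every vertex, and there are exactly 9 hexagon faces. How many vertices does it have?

38

Let x be the number of pentagons; then F = 9 + x.
Edge–face incidences: 2E = 6·9 + 5·x = 54 + 5x.
Every vertex has degree 3, so 3V = 2E.
Euler: V − E + F = 2 ⇒ (2E)/3 − E + (9 + x) = 2.
Multiply by 6: 2·(2E) − 3·(2E) + 6·(9 + x) = 12, i.e. 54 + 6x − (54 + 5x) = 12.
Collecting terms: x = 12.
Then 2E = 54 + 5·12 = 114, so E = 57, V = 2E/3 = 38, F = 9 + 12 = 21.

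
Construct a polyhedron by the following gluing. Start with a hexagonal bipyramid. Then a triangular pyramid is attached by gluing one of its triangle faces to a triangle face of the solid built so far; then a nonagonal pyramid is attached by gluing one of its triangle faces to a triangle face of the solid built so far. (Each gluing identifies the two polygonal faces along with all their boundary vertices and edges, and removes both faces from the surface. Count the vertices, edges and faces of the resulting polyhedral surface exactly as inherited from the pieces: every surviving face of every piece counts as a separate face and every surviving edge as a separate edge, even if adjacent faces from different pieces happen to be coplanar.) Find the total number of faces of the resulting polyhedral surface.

A hexagonal bipyramid: V=8, E=18, F=12.
Attach a triangular pyramid (V=4, E=6, F=4) along a 3-gon: merge 3 vertices and 3 edges, delete both glued faces → V=9, E=21, F=14.
Attach a nonagonal pyramid (V=10, E=18, F=10) along a 3-gon: merge 3 vertices and 3 edges, delete both glued faces → V=16, E=36, F=22.
Check: V − E + F = 16 − 36 + 22 = 2.

22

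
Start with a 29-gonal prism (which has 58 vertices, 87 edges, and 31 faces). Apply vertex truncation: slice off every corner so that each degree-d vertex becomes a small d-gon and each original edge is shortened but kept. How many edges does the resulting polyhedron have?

261

Truncation replaces each original edge-end by a new vertex, so V′ = 2E = 174.
Each original edge survives, and each old vertex of degree d contributes d new edges; summing degrees gives Σd = 2E, so E′ = E + 2E = 3E = 261.
Each original face survives and each original vertex becomes one new face: F′ = F + V = 89.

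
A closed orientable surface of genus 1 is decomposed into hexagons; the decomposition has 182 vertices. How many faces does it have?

91

χ = 2 − 2·1 = 0, and every face is a hexagon so 6F = 2E.
V − E + F = 0 with E = 6F/2 gives 182 − (6/2 − 1)·F = 0, so F = 91 and E = 273.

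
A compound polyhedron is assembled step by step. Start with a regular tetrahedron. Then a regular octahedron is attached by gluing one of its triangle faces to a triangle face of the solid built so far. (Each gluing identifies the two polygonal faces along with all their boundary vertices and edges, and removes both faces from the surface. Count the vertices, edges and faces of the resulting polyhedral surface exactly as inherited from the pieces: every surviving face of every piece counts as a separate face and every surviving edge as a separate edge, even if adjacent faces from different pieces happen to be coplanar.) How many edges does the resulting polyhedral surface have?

A regular tetrahedron: V=4, E=6, F=4.
Attach a regular octahedron (V=6, E=12, F=8) along a 3-gon: merge 3 vertices and 3 edges, delete both glued faces → V=7, E=15, F=10.
Check: V − E + F = 7 − 15 + 10 = 2.

15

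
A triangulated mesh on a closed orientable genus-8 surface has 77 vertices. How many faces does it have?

182

χ = 2 − 2·8 = -14, and every face is a triangle so 3F = 2E.
V − E + F = -14 with E = 3F/2 gives 77 − (3/2 − 1)·F = -14, so F = 182 and E = 273.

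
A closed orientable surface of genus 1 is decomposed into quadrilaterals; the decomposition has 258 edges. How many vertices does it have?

χ = 2 − 2·1 = 0, and every face is a square so 4F = 2E.
F = 2E/4 = 129. Then V = 0 + E − F = 0 + 258 − 129 = 129.

129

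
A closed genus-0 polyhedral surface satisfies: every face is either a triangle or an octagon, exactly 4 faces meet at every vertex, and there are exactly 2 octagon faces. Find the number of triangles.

16

Let x be the number of triangles; then F = 2 + x.
Edge–face incidences: 2E = 8·2 + 3·x = 16 + 3x.
Every vertex has degree 4, so 4V = 2E.
Euler: V − E + F = 2 ⇒ (2E)/4 − E + (2 + x) = 2.
Multiply by 8: 2·(2E) − 4·(2E) + 8·(2 + x) = 16, i.e. 16 + 8x − 2·(16 + 3x) = 16.
Collecting terms: 2x − 16 = 16, so 2x = 32, so x = 16.
Then 2E = 16 + 3·16 = 64, so E = 32, V = 2E/4 = 16, F = 2 + 16 = 18.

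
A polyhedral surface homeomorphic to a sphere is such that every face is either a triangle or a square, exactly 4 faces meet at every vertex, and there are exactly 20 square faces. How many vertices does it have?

Let x be the number of triangles; then F = 20 + x.
Edge–face incidences: 2E = 4·20 + 3·x = 80 + 3x.
Every vertex has degree 4, so 4V = 2E.
Euler: V − E + F = 2 ⇒ (2E)/4 − E + (20 + x) = 2.
Multiply by 8: 2·(2E) − 4·(2E) + 8·(20 + x) = 16, i.e. 160 + 8x − 2·(80 + 3x) = 16.
Collecting terms: 2x = 16, so x = 8.
Then 2E = 80 + 3·8 = 104, so E = 52, V = 2E/4 = 26, F = 20 + 8 = 28.

26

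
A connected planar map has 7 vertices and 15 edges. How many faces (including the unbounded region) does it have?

Euler's formula for a connected plane graph: V − E + F = 2, so F = 2 − 7 + 15 = 10.

10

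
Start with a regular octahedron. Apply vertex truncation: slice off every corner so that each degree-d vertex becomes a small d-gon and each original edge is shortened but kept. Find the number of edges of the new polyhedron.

36

The base solid has V = 6, E = 12, F = 8.
Truncation replaces each original edge-end by a new vertex, so V′ = 2E = 24.
Each original edge survives, and each old vertex of degree d contributes d new edges; summing degrees gives Σd = 2E, so E′ = E + 2E = 3E = 36.
Each original face survives and each original vertex becomes one new face: F′ = F + V = 14.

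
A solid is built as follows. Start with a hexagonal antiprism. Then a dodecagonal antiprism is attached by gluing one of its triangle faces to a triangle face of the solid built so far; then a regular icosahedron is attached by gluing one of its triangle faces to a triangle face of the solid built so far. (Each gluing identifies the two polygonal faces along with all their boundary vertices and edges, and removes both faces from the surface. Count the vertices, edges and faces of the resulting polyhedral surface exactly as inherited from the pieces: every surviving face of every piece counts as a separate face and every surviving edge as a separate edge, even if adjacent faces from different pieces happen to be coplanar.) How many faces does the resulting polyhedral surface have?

A hexagonal antiprism: V=12, E=24, F=14.
Attach a dodecagonal antiprism (V=24, E=48, F=26) along a 3-gon: merge 3 vertices and 3 edges, delete both glued faces → V=33, E=69, F=38.
Attach a regular icosahedron (V=12, E=30, F=20) along a 3-gon: merge 3 vertices and 3 edges, delete both glued faces → V=42, E=96, F=56.
Check: V − E + F = 42 − 96 + 56 = 2.

56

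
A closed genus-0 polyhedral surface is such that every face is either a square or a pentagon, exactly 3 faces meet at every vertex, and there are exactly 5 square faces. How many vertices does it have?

10

Let x be the number of pentagons; then F = 5 + x.
Edge–face incidences: 2E = 4·5 + 5·x = 20 + 5x.
Every vertex has degree 3, so 3V = 2E.
Euler: V − E + F = 2 ⇒ (2E)/3 − E + (5 + x) = 2.
Multiply by 6: 2·(2E) − 3·(2E) + 6·(5 + x) = 12, i.e. 30 + 6x − (20 + 5x) = 12.
Collecting terms: x + 10 = 12, so x = 2.
Then 2E = 20 + 5·2 = 30, so E = 15, V = 2E/3 = 10, F = 5 + 2 = 7.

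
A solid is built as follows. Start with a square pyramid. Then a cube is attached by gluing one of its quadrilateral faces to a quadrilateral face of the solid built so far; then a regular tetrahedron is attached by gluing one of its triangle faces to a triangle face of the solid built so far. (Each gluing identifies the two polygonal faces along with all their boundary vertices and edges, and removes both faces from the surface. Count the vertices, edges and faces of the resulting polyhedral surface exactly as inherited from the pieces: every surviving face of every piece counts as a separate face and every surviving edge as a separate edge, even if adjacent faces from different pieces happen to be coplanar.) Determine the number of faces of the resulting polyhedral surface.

11

A square pyramid: V=5, E=8, F=5.
Attach a cube (V=8, E=12, F=6) along a 4-gon: merge 4 vertices and 4 edges, delete both glued faces → V=9, E=16, F=9.
Attach a regular tetrahedron (V=4, E=6, F=4) along a 3-gon: merge 3 vertices and 3 edges, delete both glued faces → V=10, E=19, F=11.
Check: V − E + F = 10 − 19 + 11 = 2.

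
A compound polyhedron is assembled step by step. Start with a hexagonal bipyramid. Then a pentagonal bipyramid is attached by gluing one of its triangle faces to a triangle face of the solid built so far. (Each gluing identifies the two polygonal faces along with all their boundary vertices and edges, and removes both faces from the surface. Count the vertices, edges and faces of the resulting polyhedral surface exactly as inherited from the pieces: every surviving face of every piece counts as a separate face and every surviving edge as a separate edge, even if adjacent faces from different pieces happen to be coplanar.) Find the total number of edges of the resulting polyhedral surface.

A hexagonal bipyramid: V=8, E=18, F=12.
Attach a pentagonal bipyramid (V=7, E=15, F=10) along a 3-gon: merge 3 vertices and 3 edges, delete both glued faces → V=12, E=30, F=20.
Check: V − E + F = 12 − 30 + 20 = 2.

30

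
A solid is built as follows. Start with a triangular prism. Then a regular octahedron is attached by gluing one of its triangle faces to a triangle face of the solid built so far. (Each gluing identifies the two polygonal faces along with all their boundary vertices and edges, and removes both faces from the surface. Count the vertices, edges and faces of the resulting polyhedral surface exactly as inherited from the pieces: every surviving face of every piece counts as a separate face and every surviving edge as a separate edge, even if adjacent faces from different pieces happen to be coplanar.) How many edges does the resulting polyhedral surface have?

18

A triangular prism: V=6, E=9, F=5.
Attach a regular octahedron (V=6, E=12, F=8) along a 3-gon: merge 3 vertices and 3 edges, delete both glued faces → V=9, E=18, F=11.
Check: V − E + F = 9 − 18 + 11 = 2.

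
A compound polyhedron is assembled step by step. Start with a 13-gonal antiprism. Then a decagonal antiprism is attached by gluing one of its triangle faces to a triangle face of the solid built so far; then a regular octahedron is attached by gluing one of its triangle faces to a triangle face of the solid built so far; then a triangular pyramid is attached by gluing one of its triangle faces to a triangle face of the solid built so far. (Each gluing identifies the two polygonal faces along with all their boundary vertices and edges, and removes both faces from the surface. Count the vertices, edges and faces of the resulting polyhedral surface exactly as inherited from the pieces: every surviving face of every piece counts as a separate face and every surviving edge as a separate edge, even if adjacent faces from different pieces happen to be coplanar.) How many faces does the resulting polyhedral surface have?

56

A 13-gonal antiprism: V=26, E=52, F=28.
Attach a decagonal antiprism (V=20, E=40, F=22) along a 3-gon: merge 3 vertices and 3 edges, delete both glued faces → V=43, E=89, F=48.
Attach a regular octahedron (V=6, E=12, F=8) along a 3-gon: merge 3 vertices and 3 edges, delete both glued faces → V=46, E=98, F=54.
Attach a triangular pyramid (V=4, E=6, F=4) along a 3-gon: merge 3 vertices and 3 edges, delete both glued faces → V=47, E=101, F=56.
Check: V − E + F = 47 − 101 + 56 = 2.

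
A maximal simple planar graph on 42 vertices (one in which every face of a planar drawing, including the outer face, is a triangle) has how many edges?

120

In a plane triangulation 3F = 2E and V − E + F = 2, so E = 3V − 6 = 3·42 − 6 = 120.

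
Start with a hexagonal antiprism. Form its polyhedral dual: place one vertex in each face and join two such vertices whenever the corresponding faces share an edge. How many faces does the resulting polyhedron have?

12

The base solid has V = 12, E = 24, F = 14.
The dual swaps V and F and preserves E: V′ = F = 14, E′ = E = 24, F′ = V = 12.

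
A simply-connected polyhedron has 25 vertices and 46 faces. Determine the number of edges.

69

Here V − E + F = 2.
E = V + F − (2) = 25 + 46 − (2) = 69.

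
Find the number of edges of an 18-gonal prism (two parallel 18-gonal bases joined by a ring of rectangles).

A prism on an n-gon has two n-gon bases and n rectangular sides: V = 2·18 = 36, E = 3·18 = 54, F = 18 + 2 = 20.

54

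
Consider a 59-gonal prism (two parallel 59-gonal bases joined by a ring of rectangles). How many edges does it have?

A prism on an n-gon has two n-gon bases and n rectangular sides: V = 2·59 = 118, E = 3·59 = 177, F = 59 + 2 = 61.

177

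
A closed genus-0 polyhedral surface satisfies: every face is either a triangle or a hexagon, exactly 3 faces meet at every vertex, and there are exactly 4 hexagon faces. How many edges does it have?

18

Let x be the number of triangles; then F = 4 + x.
Edge–face incidences: 2E = 6·4 + 3·x = 24 + 3x.
Every vertex has degree 3, so 3V = 2E.
Euler: V − E + F = 2 ⇒ (2E)/3 − E + (4 + x) = 2.
Multiply by 6: 2·(2E) − 3·(2E) + 6·(4 + x) = 12, i.e. 24 + 6x − (24 + 3x) = 12.
Collecting terms: 3x = 12, so x = 4.
Then 2E = 24 + 3·4 = 36, so E = 18, V = 2E/3 = 12, F = 4 + 4 = 8.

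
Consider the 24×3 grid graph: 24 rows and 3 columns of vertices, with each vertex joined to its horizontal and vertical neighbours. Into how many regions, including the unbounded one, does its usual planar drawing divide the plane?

47

The grid has V = 24·3 = 72 vertices and E = 24·2 + 3·23 = 117 edges.
F = 2 − V + E = 2 − 72 + 117 = 47.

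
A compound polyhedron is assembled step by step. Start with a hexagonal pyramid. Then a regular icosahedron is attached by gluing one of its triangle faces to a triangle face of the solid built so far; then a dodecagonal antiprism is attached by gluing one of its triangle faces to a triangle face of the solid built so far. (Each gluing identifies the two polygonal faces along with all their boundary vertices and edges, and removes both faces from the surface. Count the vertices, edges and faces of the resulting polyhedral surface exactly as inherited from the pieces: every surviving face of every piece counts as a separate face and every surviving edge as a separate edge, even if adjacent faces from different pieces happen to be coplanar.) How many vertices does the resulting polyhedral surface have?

37

A hexagonal pyramid: V=7, E=12, F=7.
Attach a regular icosahedron (V=12, E=30, F=20) along a 3-gon: merge 3 vertices and 3 edges, delete both glued faces → V=16, E=39, F=25.
Attach a dodecagonal antiprism (V=24, E=48, F=26) along a 3-gon: merge 3 vertices and 3 edges, delete both glued faces → V=37, E=84, F=49.
Check: V − E + F = 37 − 84 + 49 = 2.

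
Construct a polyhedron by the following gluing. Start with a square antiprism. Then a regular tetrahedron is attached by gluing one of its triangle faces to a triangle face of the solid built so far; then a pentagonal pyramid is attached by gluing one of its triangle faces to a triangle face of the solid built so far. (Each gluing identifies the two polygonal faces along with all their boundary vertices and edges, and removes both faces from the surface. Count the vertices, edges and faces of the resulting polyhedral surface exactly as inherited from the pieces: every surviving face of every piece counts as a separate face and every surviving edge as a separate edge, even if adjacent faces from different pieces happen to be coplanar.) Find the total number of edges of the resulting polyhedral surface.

A square antiprism: V=8, E=16, F=10.
Attach a regular tetrahedron (V=4, E=6, F=4) along a 3-gon: merge 3 vertices and 3 edges, delete both glued faces → V=9, E=19, F=12.
Attach a pentagonal pyramid (V=6, E=10, F=6) along a 3-gon: merge 3 vertices and 3 edges, delete both glued faces → V=12, E=26, F=16.
Check: V − E + F = 12 − 26 + 16 = 2.

26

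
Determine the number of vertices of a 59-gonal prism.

A prism on an n-gon has two n-gon bases and n rectangular sides: V = 2·59 = 118, E = 3·59 = 177, F = 59 + 2 = 61.

118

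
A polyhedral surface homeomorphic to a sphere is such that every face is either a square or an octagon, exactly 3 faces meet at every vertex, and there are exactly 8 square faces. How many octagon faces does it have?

2

Let x be the number of octagons; then F = 8 + x.
Edge–face incidences: 2E = 4·8 + 8·x = 32 + 8x.
Every vertex has degree 3, so 3V = 2E.
Euler: V − E + F = 2 ⇒ (2E)/3 − E + (8 + x) = 2.
Multiply by 6: 2·(2E) − 3·(2E) + 6·(8 + x) = 12, i.e. 48 + 6x − (32 + 8x) = 12.
Collecting terms: −2x + 16 = 12, so −2x = −4, so x = 2.
Then 2E = 32 + 8·2 = 48, so E = 24, V = 2E/3 = 16, F = 8 + 2 = 10.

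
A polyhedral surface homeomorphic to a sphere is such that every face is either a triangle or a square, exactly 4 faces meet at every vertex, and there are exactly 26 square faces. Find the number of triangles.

Let x be the number of triangles; then F = 26 + x.
Edge–face incidences: 2E = 4·26 + 3·x = 104 + 3x.
Every vertex has degree 4, so 4V = 2E.
Euler: V − E + F = 2 ⇒ (2E)/4 − E + (26 + x) = 2.
Multiply by 8: 2·(2E) − 4·(2E) + 8·(26 + x) = 16, i.e. 208 + 8x − 2·(104 + 3x) = 16.
Collecting terms: 2x = 16, so x = 8.
Then 2E = 104 + 3·8 = 128, so E = 64, V = 2E/4 = 32, F = 26 + 8 = 34.

8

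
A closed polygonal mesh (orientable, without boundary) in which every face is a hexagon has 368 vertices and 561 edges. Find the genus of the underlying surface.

Every face is a hexagon and each edge borders two faces, so 6F = 2·561, giving F = 187.
χ = V − E + F = 368 − 561 + 187 = -6.
For a closed orientable surface χ = 2 − 2g, so g = (2 − (-6))/2 = 4.

4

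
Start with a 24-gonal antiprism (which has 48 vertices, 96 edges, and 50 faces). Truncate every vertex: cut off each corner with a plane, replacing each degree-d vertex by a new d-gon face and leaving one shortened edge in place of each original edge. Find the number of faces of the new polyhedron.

98

Truncation replaces each original edge-end by a new vertex, so V′ = 2E = 192.
Each original edge survives, and each old vertex of degree d contributes d new edges; summing degrees gives Σd = 2E, so E′ = E + 2E = 3E = 288.
Each original face survives and each original vertex becomes one new face: F′ = F + V = 98.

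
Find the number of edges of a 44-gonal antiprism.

An antiprism on an n-gon has two n-gon caps and 2n triangles: V = 2·44 = 88, E = 4·44 = 176, F = 2·44 + 2 = 90.

176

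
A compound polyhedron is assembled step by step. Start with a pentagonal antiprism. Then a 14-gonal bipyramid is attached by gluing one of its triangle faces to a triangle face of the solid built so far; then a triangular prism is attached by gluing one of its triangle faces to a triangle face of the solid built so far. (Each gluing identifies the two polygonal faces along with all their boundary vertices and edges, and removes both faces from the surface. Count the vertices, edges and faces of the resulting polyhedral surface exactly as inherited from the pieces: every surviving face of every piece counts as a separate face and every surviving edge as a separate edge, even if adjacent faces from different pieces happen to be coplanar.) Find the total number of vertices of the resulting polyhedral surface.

A pentagonal antiprism: V=10, E=20, F=12.
Attach a 14-gonal bipyramid (V=16, E=42, F=28) along a 3-gon: merge 3 vertices and 3 edges, delete both glued faces → V=23, E=59, F=38.
Attach a triangular prism (V=6, E=9, F=5) along a 3-gon: merge 3 vertices and 3 edges, delete both glued faces → V=26, E=65, F=41.
Check: V − E + F = 26 − 65 + 41 = 2.

26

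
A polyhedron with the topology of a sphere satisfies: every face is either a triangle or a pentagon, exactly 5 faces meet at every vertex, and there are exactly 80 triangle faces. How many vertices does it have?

Let x be the number of pentagons; then F = 80 + x.
Edge–face incidences: 2E = 3·80 + 5·x = 240 + 5x.
Every vertex has degree 5, so 5V = 2E.
Euler: V − E + F = 2 ⇒ (2E)/5 − E + (80 + x) = 2.
Multiply by 10: 2·(2E) − 5·(2E) + 10·(80 + x) = 20, i.e. 800 + 10x − 3·(240 + 5x) = 20.
Collecting terms: −5x + 80 = 20, so −5x = −60, so x = 12.
Then 2E = 240 + 5·12 = 300, so E = 150, V = 2E/5 = 60, F = 80 + 12 = 92.

60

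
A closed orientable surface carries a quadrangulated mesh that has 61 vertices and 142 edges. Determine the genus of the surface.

Every face is a square and each edge borders two faces, so 4F = 2·142, giving F = 71.
χ = V − E + F = 61 − 142 + 71 = -10.
For a closed orientable surface χ = 2 − 2g, so g = (2 − (-10))/2 = 6.

6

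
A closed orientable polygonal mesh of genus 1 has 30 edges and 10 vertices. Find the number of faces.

For a closed orientable surface of genus 1, χ = 2 − 2·1 = 0.
F = 0 − V + E = 0 − 10 + 30 = 20.

20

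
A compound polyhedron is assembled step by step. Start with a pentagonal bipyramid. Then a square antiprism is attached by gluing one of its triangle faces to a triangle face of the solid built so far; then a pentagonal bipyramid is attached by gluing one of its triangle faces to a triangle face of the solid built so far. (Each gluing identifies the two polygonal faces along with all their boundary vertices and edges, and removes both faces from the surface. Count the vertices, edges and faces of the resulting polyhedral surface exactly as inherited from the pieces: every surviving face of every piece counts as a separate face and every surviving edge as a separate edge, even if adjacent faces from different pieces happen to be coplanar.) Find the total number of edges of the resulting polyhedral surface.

40

A pentagonal bipyramid: V=7, E=15, F=10.
Attach a square antiprism (V=8, E=16, F=10) along a 3-gon: merge 3 vertices and 3 edges, delete both glued faces → V=12, E=28, F=18.
Attach a pentagonal bipyramid (V=7, E=15, F=10) along a 3-gon: merge 3 vertices and 3 edges, delete both glued faces → V=16, E=40, F=26.
Check: V − E + F = 16 − 40 + 26 = 2.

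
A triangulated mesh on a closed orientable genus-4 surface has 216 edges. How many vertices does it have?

66

χ = 2 − 2·4 = -6, and every face is a triangle so 3F = 2E.
F = 2E/3 = 144. Then V = -6 + E − F = -6 + 216 − 144 = 66.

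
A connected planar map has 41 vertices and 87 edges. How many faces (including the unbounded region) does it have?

48

Euler's formula for a connected plane graph: V − E + F = 2, so F = 2 − 41 + 87 = 48.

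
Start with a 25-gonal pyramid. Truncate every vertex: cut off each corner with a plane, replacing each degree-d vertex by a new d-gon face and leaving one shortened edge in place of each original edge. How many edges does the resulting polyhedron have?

150

The base solid has V = 26, E = 50, F = 26.
Truncation replaces each original edge-end by a new vertex, so V′ = 2E = 100.
Each original edge survives, and each old vertex of degree d contributes d new edges; summing degrees gives Σd = 2E, so E′ = E + 2E = 3E = 150.
Each original face survives and each original vertex becomes one new face: F′ = F + V = 52.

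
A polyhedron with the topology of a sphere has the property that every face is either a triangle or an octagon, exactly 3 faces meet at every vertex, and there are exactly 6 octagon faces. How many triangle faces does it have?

8

Let x be the number of triangles; then F = 6 + x.
Edge–face incidences: 2E = 8·6 + 3·x = 48 + 3x.
Every vertex has degree 3, so 3V = 2E.
Euler: V − E + F = 2 ⇒ (2E)/3 − E + (6 + x) = 2.
Multiply by 6: 2·(2E) − 3·(2E) + 6·(6 + x) = 12, i.e. 36 + 6x − (48 + 3x) = 12.
Collecting terms: 3x − 12 = 12, so 3x = 24, so x = 8.
Then 2E = 48 + 3·8 = 72, so E = 36, V = 2E/3 = 24, F = 6 + 8 = 14.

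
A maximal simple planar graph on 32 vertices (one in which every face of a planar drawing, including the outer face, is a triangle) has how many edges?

90

In a plane triangulation 3F = 2E and V − E + F = 2, so E = 3V − 6 = 3·32 − 6 = 90.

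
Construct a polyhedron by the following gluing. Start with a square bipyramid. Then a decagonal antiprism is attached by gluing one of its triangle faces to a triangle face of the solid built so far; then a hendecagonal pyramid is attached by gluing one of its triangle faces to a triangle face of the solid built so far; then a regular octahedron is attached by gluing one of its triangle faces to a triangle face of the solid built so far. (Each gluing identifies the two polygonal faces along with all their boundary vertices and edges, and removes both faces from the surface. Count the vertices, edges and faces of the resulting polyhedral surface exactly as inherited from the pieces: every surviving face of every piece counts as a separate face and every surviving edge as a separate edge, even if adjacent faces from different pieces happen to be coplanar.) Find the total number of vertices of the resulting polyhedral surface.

A square bipyramid: V=6, E=12, F=8.
Attach a decagonal antiprism (V=20, E=40, F=22) along a 3-gon: merge 3 vertices and 3 edges, delete both glued faces → V=23, E=49, F=28.
Attach a hendecagonal pyramid (V=12, E=22, F=12) along a 3-gon: merge 3 vertices and 3 edges, delete both glued faces → V=32, E=68, F=38.
Attach a regular octahedron (V=6, E=12, F=8) along a 3-gon: merge 3 vertices and 3 edges, delete both glued faces → V=35, E=77, F=44.
Check: V − E + F = 35 − 77 + 44 = 2.

35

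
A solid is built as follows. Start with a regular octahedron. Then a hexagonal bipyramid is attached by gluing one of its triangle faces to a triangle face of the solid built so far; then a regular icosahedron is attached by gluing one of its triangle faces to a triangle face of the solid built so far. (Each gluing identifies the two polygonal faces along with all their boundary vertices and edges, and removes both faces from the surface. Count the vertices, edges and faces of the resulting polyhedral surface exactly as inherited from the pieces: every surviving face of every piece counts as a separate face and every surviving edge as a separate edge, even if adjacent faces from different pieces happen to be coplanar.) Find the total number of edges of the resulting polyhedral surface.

54

A regular octahedron: V=6, E=12, F=8.
Attach a hexagonal bipyramid (V=8, E=18, F=12) along a 3-gon: merge 3 vertices and 3 edges, delete both glued faces → V=11, E=27, F=18.
Attach a regular icosahedron (V=12, E=30, F=20) along a 3-gon: merge 3 vertices and 3 edges, delete both glued faces → V=20, E=54, F=36.
Check: V − E + F = 20 − 54 + 36 = 2.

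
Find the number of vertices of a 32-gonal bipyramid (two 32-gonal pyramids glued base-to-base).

34

A bipyramid over an n-gon has 2n triangular faces and n + 2 vertices: V = 32 + 2 = 34, E = 3·32 = 96, F = 2·32 = 64.
Check: V − E + F = 34 − 96 + 64 = 2.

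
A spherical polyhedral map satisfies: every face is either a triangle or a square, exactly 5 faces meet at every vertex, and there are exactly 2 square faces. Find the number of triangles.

Let x be the number of triangles; then F = 2 + x.
Edge–face incidences: 2E = 4·2 + 3·x = 8 + 3x.
Every vertex has degree 5, so 5V = 2E.
Euler: V − E + F = 2 ⇒ (2E)/5 − E + (2 + x) = 2.
Multiply by 10: 2·(2E) − 5·(2E) + 10·(2 + x) = 20, i.e. 20 + 10x − 3·(8 + 3x) = 20.
Collecting terms: x − 4 = 20, so x = 24.
Then 2E = 8 + 3·24 = 80, so E = 40, V = 2E/5 = 16, F = 2 + 24 = 26.

24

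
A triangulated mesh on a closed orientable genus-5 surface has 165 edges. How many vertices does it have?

χ = 2 − 2·5 = -8, and every face is a triangle so 3F = 2E.
F = 2E/3 = 110. Then V = -8 + E − F = -8 + 165 − 110 = 47.

47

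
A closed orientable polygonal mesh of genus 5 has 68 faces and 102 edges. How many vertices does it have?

26

For a closed orientable surface of genus 5, χ = 2 − 2·5 = -8.
V = -8 + E − F = -8 + 102 − 68 = 26.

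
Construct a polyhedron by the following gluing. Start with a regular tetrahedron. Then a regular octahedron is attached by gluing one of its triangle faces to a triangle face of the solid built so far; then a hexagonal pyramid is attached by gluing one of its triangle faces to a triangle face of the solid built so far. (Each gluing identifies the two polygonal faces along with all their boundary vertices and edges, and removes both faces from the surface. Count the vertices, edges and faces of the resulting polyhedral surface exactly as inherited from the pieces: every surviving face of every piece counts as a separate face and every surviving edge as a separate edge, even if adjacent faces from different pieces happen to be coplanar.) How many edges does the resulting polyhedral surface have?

A regular tetrahedron: V=4, E=6, F=4.
Attach a regular octahedron (V=6, E=12, F=8) along a 3-gon: merge 3 vertices and 3 edges, delete both glued faces → V=7, E=15, F=10.
Attach a hexagonal pyramid (V=7, E=12, F=7) along a 3-gon: merge 3 vertices and 3 edges, delete both glued faces → V=11, E=24, F=15.
Check: V − E + F = 11 − 24 + 15 = 2.

24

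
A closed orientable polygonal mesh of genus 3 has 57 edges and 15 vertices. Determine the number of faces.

For a closed orientable surface of genus 3, χ = 2 − 2·3 = -4.
F = -4 − V + E = -4 − 15 + 57 = 38.

38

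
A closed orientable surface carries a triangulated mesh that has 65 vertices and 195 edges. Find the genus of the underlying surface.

Every face is a triangle and each edge borders two faces, so 3F = 2·195, giving F = 130.
χ = V − E + F = 65 − 195 + 130 = 0.
For a closed orientable surface χ = 2 − 2g, so g = (2 − (0))/2 = 1.

1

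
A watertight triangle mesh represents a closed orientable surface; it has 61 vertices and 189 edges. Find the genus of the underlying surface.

Every face is a triangle and each edge borders two faces, so 3F = 2·189, giving F = 126.
χ = V − E + F = 61 − 189 + 126 = -2.
For a closed orientable surface χ = 2 − 2g, so g = (2 − (-2))/2 = 2.

2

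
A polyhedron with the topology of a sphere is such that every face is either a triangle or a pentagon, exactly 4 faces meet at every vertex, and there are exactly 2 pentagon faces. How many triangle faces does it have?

Let x be the number of triangles; then F = 2 + x.
Edge–face incidences: 2E = 5·2 + 3·x = 10 + 3x.
Every vertex has degree 4, so 4V = 2E.
Euler: V − E + F = 2 ⇒ (2E)/4 − E + (2 + x) = 2.
Multiply by 8: 2·(2E) − 4·(2E) + 8·(2 + x) = 16, i.e. 16 + 8x − 2·(10 + 3x) = 16.
Collecting terms: 2x − 4 = 16, so 2x = 20, so x = 10.
Then 2E = 10 + 3·10 = 40, so E = 20, V = 2E/4 = 10, F = 2 + 10 = 12.

10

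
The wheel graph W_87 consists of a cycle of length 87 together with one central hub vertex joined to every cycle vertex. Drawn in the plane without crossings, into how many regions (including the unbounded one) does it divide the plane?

W_87 has V = 87 + 1 = 88 vertices and E = 2·87 = 174 edges.
By Euler's formula F = 2 − V + E = 2 − 88 + 174 = 88.

88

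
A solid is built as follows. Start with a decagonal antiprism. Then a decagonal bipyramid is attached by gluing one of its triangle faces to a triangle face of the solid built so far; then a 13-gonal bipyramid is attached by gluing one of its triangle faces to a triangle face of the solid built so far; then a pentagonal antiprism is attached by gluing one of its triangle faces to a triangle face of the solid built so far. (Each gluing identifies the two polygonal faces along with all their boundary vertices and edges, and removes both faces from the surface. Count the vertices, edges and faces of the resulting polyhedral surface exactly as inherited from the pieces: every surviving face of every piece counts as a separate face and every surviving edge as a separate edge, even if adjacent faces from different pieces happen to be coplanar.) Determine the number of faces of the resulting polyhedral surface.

A decagonal antiprism: V=20, E=40, F=22.
Attach a decagonal bipyramid (V=12, E=30, F=20) along a 3-gon: merge 3 vertices and 3 edges, delete both glued faces → V=29, E=67, F=40.
Attach a 13-gonal bipyramid (V=15, E=39, F=26) along a 3-gon: merge 3 vertices and 3 edges, delete both glued faces → V=41, E=103, F=64.
Attach a pentagonal antiprism (V=10, E=20, F=12) along a 3-gon: merge 3 vertices and 3 edges, delete both glued faces → V=48, E=120, F=74.
Check: V − E + F = 48 − 120 + 74 = 2.

74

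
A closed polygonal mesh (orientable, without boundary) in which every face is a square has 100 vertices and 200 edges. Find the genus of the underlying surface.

Every face is a square and each edge borders two faces, so 4F = 2·200, giving F = 100.
χ = V − E + F = 100 − 200 + 100 = 0.
For a closed orientable surface χ = 2 − 2g, so g = (2 − (0))/2 = 1.

1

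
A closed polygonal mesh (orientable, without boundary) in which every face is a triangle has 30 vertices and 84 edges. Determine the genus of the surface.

Every face is a triangle and each edge borders two faces, so 3F = 2·84, giving F = 56.
χ = V − E + F = 30 − 84 + 56 = 2.
For a closed orientable surface χ = 2 − 2g, so g = (2 − (2))/2 = 0.

0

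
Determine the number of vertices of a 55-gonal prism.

A prism on an n-gon has two n-gon bases and n rectangular sides: V = 2·55 = 110, E = 3·55 = 165, F = 55 + 2 = 57.
Check: V − E + F = 110 − 165 + 57 = 2.

110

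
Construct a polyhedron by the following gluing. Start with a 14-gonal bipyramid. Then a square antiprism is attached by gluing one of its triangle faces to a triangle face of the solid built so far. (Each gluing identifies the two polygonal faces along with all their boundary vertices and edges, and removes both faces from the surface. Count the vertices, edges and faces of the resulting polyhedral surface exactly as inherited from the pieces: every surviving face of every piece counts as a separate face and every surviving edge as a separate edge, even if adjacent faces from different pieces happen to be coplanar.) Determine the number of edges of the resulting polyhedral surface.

A 14-gonal bipyramid: V=16, E=42, F=28.
Attach a square antiprism (V=8, E=16, F=10) along a 3-gon: merge 3 vertices and 3 edges, delete both glued faces → V=21, E=55, F=36.
Check: V − E + F = 21 − 55 + 36 = 2.

55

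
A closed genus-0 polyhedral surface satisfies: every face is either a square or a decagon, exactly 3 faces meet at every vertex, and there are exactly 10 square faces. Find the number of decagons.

2

Let x be the number of decagons; then F = 10 + x.
Edge–face incidences: 2E = 4·10 + 10·x = 40 + 10x.
Every vertex has degree 3, so 3V = 2E.
Euler: V − E + F = 2 ⇒ (2E)/3 − E + (10 + x) = 2.
Multiply by 6: 2·(2E) − 3·(2E) + 6·(10 + x) = 12, i.e. 60 + 6x − (40 + 10x) = 12.
Collecting terms: −4x + 20 = 12, so −4x = −8, so x = 2.
Then 2E = 40 + 10·2 = 60, so E = 30, V = 2E/3 = 20, F = 10 + 2 = 12.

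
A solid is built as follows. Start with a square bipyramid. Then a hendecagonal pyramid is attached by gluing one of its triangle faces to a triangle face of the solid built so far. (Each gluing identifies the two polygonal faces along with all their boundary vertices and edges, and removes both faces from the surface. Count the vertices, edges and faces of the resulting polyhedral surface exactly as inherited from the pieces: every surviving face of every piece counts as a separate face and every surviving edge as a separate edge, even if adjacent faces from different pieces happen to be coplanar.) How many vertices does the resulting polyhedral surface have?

15

A square bipyramid: V=6, E=12, F=8.
Attach a hendecagonal pyramid (V=12, E=22, F=12) along a 3-gon: merge 3 vertices and 3 edges, delete both glued faces → V=15, E=31, F=18.
Check: V − E + F = 15 − 31 + 18 = 2.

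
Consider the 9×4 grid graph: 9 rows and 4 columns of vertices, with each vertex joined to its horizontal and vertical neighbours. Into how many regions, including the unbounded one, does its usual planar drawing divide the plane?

The grid has V = 9·4 = 36 vertices and E = 9·3 + 4·8 = 59 edges.
F = 2 − V + E = 2 − 36 + 59 = 25.

25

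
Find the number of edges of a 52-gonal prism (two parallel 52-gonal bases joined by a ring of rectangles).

A prism on an n-gon has two n-gon bases and n rectangular sides: V = 2·52 = 104, E = 3·52 = 156, F = 52 + 2 = 54.

156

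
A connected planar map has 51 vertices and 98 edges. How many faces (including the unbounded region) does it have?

49

Euler's formula for a connected plane graph: V − E + F = 2, so F = 2 − 51 + 98 = 49.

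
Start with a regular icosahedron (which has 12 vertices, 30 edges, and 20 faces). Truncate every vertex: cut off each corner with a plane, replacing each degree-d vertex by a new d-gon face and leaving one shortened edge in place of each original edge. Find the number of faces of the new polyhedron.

32

Truncation replaces each original edge-end by a new vertex, so V′ = 2E = 60.
Each original edge survives, and each old vertex of degree d contributes d new edges; summing degrees gives Σd = 2E, so E′ = E + 2E = 3E = 90.
Each original face survives and each original vertex becomes one new face: F′ = F + V = 32.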